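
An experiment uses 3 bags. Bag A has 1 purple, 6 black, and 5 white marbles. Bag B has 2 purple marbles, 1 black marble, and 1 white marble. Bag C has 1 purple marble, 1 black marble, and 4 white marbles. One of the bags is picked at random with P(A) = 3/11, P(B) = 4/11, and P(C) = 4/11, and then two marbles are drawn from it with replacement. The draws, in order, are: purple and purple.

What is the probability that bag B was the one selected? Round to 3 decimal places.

0.883

The likelihood of the observed sequence under each hypothesis: P(data | bag A) = (1/12)(1/12) = 0.0069444; P(data | bag B) = (2/4)(2/4) = 0.25; P(data | bag C) = (1/6)(1/6) = 0.027778.
The prior-weighted likelihoods are 3/11 · 0.0069444 = 0.0018939, 4/11 · 0.25 = 0.090909, 4/11 · 0.027778 = 0.010101; with total 0.1029.
Therefore the posterior P(bag B | data) = (0.090909) / (0.1029) = 0.88344.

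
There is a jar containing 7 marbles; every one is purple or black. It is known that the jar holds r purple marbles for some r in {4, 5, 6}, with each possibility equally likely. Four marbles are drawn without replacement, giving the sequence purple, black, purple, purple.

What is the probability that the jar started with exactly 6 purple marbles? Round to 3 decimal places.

Under each hypothesis, the probability of the observed sequence is: P(data | r = 4) = (4/7)(3/6)(3/5)(2/4) = 3/35; P(data | r = 5) = (5/7)(2/6)(4/5)(3/4) = 1/7; P(data | r = 6) = (6/7)(1/6)(5/5)(4/4) = 1/7.
Multiplying each by its prior: 1/3 · 3/35 = 1/35, 1/3 · 1/7 = 1/21, 1/3 · 1/7 = 1/21; summing to 13/105.
Hence P(r = 6 | data) = (1/21) / (13/105) = 5/13.

0.385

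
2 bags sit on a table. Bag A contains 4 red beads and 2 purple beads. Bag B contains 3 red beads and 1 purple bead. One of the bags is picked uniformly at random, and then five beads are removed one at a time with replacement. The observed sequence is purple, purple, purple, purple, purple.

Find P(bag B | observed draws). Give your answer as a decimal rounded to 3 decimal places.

0.192

Under each hypothesis, the probability of the observed sequence is: P(data | bag A) = (2/6)(2/6)(2/6)(2/6)(2/6) = 0.0041152; P(data | bag B) = (1/4)(1/4)(1/4)(1/4)(1/4) = 0.00097656.
The prior-weighted likelihoods are 1/2 · 0.0041152 = 0.0020576, 1/2 · 0.00097656 = 0.00048828; with total 0.0025459.
Hence P(bag B | data) = (0.00048828) / (0.0025459) = 0.19179.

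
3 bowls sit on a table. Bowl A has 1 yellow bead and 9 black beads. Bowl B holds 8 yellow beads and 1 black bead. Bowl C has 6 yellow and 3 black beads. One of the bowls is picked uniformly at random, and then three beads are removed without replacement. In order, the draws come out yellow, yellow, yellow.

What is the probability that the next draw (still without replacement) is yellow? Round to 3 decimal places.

0.746

The likelihood of the observed sequence under each hypothesis: P(data | bowl A) = (1/10)(0/9) = 0; P(data | bowl B) = (8/9)(7/8)(6/7) = 2/3; P(data | bowl C) = (6/9)(5/8)(4/7) = 5/21.
Multiplying each by its prior: 1/3 · 0 = 0, 1/3 · 2/3 = 2/9, 1/3 · 5/21 = 5/63; these sum to 19/63.
The posterior is then P(bowl A | data) = 0, P(bowl B | data) = 14/19, P(bowl C | data) = 5/19.
The predictive probability is P(yellow next | data) = (5/6)(14/19) + (1/2)(5/19) = 85/114.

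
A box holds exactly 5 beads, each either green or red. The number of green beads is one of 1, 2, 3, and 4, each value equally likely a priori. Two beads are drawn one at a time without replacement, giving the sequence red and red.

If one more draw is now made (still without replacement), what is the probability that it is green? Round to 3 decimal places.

Compute the likelihood of the observed sequence for each case: P(data | r = 1) = (4/5)(3/4) = 3/5; P(data | r = 2) = (3/5)(2/4) = 3/10; P(data | r = 3) = (2/5)(1/4) = 1/10; P(data | r = 4) = (1/5)(0/4) = 0.
The prior-weighted likelihoods are 1/4 · 3/5 = 3/20, 1/4 · 3/10 = 3/40, 1/4 · 1/10 = 1/40, 1/4 · 0 = 0; summing to 1/4.
The posterior is then P(r = 1 | data) = 3/5, P(r = 2 | data) = 3/10, P(r = 3 | data) = 1/10, P(r = 4 | data) = 0.
So P(green next | data) = Σ P(green next | H) P(H | data) = (1/3)(3/5) + (2/3)(3/10) + (1)(1/10) = 1/2.

0.500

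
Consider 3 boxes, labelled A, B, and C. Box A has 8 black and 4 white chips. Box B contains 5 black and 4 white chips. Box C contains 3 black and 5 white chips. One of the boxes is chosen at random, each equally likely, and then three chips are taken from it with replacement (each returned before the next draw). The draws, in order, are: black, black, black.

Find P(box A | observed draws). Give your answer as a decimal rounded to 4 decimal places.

0.5693

The likelihood of the observed sequence under each hypothesis: P(data | box A) = (8/12)(8/12)(8/12) = 0.2963; P(data | box B) = (5/9)(5/9)(5/9) = 0.17147; P(data | box C) = (3/8)(3/8)(3/8) = 0.052734.
The prior-weighted likelihoods are 1/3 · 0.2963 = 0.098765, 1/3 · 0.17147 = 0.057156, 1/3 · 0.052734 = 0.017578; summing to 0.1735.
By Bayes' rule, P(box A | data) = (0.098765) / (0.1735) = 0.56925.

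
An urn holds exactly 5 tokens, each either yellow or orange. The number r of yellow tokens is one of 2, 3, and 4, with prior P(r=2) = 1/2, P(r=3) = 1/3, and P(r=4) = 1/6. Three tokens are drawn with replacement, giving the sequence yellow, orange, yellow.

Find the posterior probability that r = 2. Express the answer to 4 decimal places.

Compute the likelihood of the observed sequence for each case: P(data | r = 2) = (2/5)(3/5)(2/5) = 12/125; P(data | r = 3) = (3/5)(2/5)(3/5) = 18/125; P(data | r = 4) = (4/5)(1/5)(4/5) = 16/125.
Multiplying each by its prior: 1/2 · 12/125 = 6/125, 1/3 · 18/125 = 6/125, 1/6 · 16/125 = 8/375; summing to 44/375.
So P(r = 2 | data) = (6/125) / (44/375) = 9/22.

0.4091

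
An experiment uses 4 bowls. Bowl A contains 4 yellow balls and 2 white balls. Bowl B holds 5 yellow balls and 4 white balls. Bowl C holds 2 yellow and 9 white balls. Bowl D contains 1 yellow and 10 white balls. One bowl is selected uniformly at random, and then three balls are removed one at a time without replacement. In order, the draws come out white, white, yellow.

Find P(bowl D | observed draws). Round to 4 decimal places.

0.2154

The likelihood of the observed sequence under each hypothesis: P(data | bowl A) = (2/6)(1/5)(4/4) = 1/15; P(data | bowl B) = (4/9)(3/8)(5/7) = 5/42; P(data | bowl C) = (9/11)(8/10)(2/9) = 8/55; P(data | bowl D) = (10/11)(9/10)(1/9) = 1/11.
Weighting by the prior gives 1/4 · 1/15 = 1/60, 1/4 · 5/42 = 5/168, 1/4 · 8/55 = 2/55, 1/4 · 1/11 = 1/44; with total 65/616.
So P(bowl D | data) = (1/44) / (65/616) = 14/65.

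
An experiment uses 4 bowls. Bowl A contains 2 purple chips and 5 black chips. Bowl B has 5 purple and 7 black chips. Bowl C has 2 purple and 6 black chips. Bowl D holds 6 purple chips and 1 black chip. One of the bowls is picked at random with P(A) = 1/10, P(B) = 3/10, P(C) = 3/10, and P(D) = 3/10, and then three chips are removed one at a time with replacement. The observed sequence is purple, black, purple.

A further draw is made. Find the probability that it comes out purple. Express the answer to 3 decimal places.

Compute the likelihood of the observed sequence for each case: P(data | bowl A) = (2/7)(5/7)(2/7) = 0.058309; P(data | bowl B) = (5/12)(7/12)(5/12) = 0.10127; P(data | bowl C) = (2/8)(6/8)(2/8) = 0.046875; P(data | bowl D) = (6/7)(1/7)(6/7) = 0.10496.
Weighting by the prior gives 1/10 · 0.058309 = 0.0058309, 3/10 · 0.10127 = 0.030382, 3/10 · 0.046875 = 0.014063, 3/10 · 0.10496 = 0.031487; summing to 0.081762.
Normalising, the posterior is P(bowl A | data) = 0.071315, P(bowl B | data) = 0.37159, P(bowl C | data) = 0.17199, P(bowl D | data) = 0.3851.
The predictive probability is P(purple next | data) = (2/7)(0.071315) + (5/12)(0.37159) + (1/4)(0.17199) + (6/7)(0.3851) = 0.54829.

0.548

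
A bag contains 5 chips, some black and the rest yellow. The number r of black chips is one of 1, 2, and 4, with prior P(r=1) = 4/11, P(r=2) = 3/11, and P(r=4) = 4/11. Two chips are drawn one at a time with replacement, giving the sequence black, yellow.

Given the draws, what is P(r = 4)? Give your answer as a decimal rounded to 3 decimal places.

0.320

The likelihood of the observed sequence under each hypothesis: P(data | r = 1) = (1/5)(4/5) = 4/25; P(data | r = 2) = (2/5)(3/5) = 6/25; P(data | r = 4) = (4/5)(1/5) = 4/25.
Multiplying each by its prior: 4/11 · 4/25 = 16/275, 3/11 · 6/25 = 18/275, 4/11 · 4/25 = 16/275; these sum to 2/11.
Therefore the posterior P(r = 4 | data) = (16/275) / (2/11) = 8/25.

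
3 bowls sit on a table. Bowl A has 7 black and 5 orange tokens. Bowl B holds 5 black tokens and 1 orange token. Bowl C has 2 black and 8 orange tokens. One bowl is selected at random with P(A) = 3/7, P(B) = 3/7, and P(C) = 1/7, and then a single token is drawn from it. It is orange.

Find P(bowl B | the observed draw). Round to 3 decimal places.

0.196

Compute the likelihood of this draw for each case: P(data | bowl A) = (5/12) = 5/12; P(data | bowl B) = (1/6) = 1/6; P(data | bowl C) = (8/10) = 4/5.
The prior-weighted likelihoods are 3/7 · 5/12 = 5/28, 3/7 · 1/6 = 1/14, 1/7 · 4/5 = 4/35; these sum to 51/140.
So P(bowl B | data) = (1/14) / (51/140) = 10/51.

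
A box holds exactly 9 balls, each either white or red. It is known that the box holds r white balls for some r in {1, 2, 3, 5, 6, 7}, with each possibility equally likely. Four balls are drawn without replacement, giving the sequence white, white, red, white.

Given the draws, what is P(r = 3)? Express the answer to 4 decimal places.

0.0341

Under each hypothesis, the probability of the observed sequence is: P(data | r = 1) = (1/9)(0/8) = 0; P(data | r = 2) = (2/9)(1/8)(7/7)(0/6) = 0; P(data | r = 3) = (3/9)(2/8)(6/7)(1/6) = 1/84; P(data | r = 5) = (5/9)(4/8)(4/7)(3/6) = 5/63; P(data | r = 6) = (6/9)(5/8)(3/7)(4/6) = 5/42; P(data | r = 7) = (7/9)(6/8)(2/7)(5/6) = 5/36.
Multiplying each by its prior: 1/6 · 0 = 0, 1/6 · 0 = 0, 1/6 · 1/84 = 1/504, 1/6 · 5/63 = 5/378, 1/6 · 5/42 = 5/252, 1/6 · 5/36 = 5/216; with total 11/189.
By Bayes' rule, P(r = 3 | data) = (1/504) / (11/189) = 3/88.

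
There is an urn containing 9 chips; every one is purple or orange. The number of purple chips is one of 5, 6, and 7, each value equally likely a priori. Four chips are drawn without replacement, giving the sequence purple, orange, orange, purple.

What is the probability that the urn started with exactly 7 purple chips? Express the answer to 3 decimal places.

Under each hypothesis, the probability of the observed sequence is: P(data | r = 5) = (5/9)(4/8)(3/7)(4/6) = 5/63; P(data | r = 6) = (6/9)(3/8)(2/7)(5/6) = 5/84; P(data | r = 7) = (7/9)(2/8)(1/7)(6/6) = 1/36.
The prior-weighted likelihoods are 1/3 · 5/63 = 5/189, 1/3 · 5/84 = 5/252, 1/3 · 1/36 = 1/108; summing to 1/18.
So P(r = 7 | data) = (1/108) / (1/18) = 1/6.

0.167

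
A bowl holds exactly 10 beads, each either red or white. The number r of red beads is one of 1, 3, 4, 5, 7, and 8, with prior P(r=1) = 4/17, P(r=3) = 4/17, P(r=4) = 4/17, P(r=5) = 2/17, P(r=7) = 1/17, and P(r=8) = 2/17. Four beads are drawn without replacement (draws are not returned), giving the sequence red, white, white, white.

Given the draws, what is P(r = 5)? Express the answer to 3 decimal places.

0.085

The likelihood of the observed sequence under each hypothesis: P(data | r = 1) = (1/10)(9/9)(8/8)(7/7) = 0.1; P(data | r = 3) = (3/10)(7/9)(6/8)(5/7) = 0.125; P(data | r = 4) = (4/10)(6/9)(5/8)(4/7) = 0.095238; P(data | r = 5) = (5/10)(5/9)(4/8)(3/7) = 0.059524; P(data | r = 7) = (7/10)(3/9)(2/8)(1/7) = 0.0083333; P(data | r = 8) = (8/10)(2/9)(1/8)(0/7) = 0.
Weighting by the prior gives 4/17 · 0.1 = 0.023529, 4/17 · 0.125 = 0.029412, 4/17 · 0.095238 = 0.022409, 2/17 · 0.059524 = 0.0070028, 1/17 · 0.0083333 = 0.0004902, 2/17 · 0 = 0; summing to 0.082843.
By Bayes' rule, P(r = 5 | data) = (0.0070028) / (0.082843) = 0.084531.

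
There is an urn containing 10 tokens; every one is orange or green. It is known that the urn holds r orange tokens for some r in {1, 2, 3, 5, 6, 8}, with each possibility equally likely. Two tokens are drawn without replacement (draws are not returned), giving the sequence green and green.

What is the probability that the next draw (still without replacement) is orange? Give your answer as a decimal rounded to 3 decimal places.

For each hypothesis, P(data | H) works out to: P(data | r = 1) = (9/10)(8/9) = 4/5; P(data | r = 2) = (8/10)(7/9) = 28/45; P(data | r = 3) = (7/10)(6/9) = 7/15; P(data | r = 5) = (5/10)(4/9) = 2/9; P(data | r = 6) = (4/10)(3/9) = 2/15; P(data | r = 8) = (2/10)(1/9) = 1/45.
Multiplying each by its prior: 1/6 · 4/5 = 2/15, 1/6 · 28/45 = 14/135, 1/6 · 7/15 = 7/90, 1/6 · 2/9 = 1/27, 1/6 · 2/15 = 1/45, 1/6 · 1/45 = 1/270; with total 17/45.
The posterior is then P(r = 1 | data) = 6/17, P(r = 2 | data) = 14/51, P(r = 3 | data) = 7/34, P(r = 5 | data) = 5/51, P(r = 6 | data) = 1/17, P(r = 8 | data) = 1/102.
The predictive probability is P(orange next | data) = (1/8)(6/17) + (1/4)(14/51) + (3/8)(7/34) + (5/8)(5/51) + (3/4)(1/17) + (1)(1/102) = 83/272.

0.305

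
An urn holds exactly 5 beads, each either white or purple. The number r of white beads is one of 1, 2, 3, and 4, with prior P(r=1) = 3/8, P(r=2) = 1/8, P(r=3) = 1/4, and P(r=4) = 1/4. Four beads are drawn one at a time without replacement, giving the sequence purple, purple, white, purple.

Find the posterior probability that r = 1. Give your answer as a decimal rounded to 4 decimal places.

0.8571

Under each hypothesis, the probability of the observed sequence is: P(data | r = 1) = (4/5)(3/4)(1/3)(2/2) = 1/5; P(data | r = 2) = (3/5)(2/4)(2/3)(1/2) = 1/10; P(data | r = 3) = (2/5)(1/4)(3/3)(0/2) = 0; P(data | r = 4) = (1/5)(0/4) = 0.
Weighting by the prior gives 3/8 · 1/5 = 3/40, 1/8 · 1/10 = 1/80, 1/4 · 0 = 0, 1/4 · 0 = 0; with total 7/80.
Hence P(r = 1 | data) = (3/40) / (7/80) = 6/7.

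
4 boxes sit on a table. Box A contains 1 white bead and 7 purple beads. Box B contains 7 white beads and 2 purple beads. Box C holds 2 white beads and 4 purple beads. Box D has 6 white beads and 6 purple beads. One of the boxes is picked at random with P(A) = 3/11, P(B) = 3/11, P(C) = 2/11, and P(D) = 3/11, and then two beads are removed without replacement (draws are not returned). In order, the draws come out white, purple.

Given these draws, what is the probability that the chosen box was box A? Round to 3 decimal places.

Compute the likelihood of the observed sequence for each case: P(data | box A) = (1/8)(7/7) = 0.125; P(data | box B) = (7/9)(2/8) = 0.19444; P(data | box C) = (2/6)(4/5) = 0.26667; P(data | box D) = (6/12)(6/11) = 0.27273.
The prior-weighted likelihoods are 3/11 · 0.125 = 0.034091, 3/11 · 0.19444 = 0.05303, 2/11 · 0.26667 = 0.048485, 3/11 · 0.27273 = 0.07438; with total 0.20999.
Therefore the posterior P(box A | data) = (0.034091) / (0.20999) = 0.16235.

0.162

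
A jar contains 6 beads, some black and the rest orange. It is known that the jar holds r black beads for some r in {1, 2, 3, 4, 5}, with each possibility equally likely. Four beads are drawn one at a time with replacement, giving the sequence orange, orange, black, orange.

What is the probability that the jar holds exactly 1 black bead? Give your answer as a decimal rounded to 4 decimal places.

The likelihood of the observed sequence under each hypothesis: P(data | r = 1) = (5/6)(5/6)(1/6)(5/6) = 0.096451; P(data | r = 2) = (4/6)(4/6)(2/6)(4/6) = 0.098765; P(data | r = 3) = (3/6)(3/6)(3/6)(3/6) = 0.0625; P(data | r = 4) = (2/6)(2/6)(4/6)(2/6) = 0.024691; P(data | r = 5) = (1/6)(1/6)(5/6)(1/6) = 0.003858.
Weighting by the prior gives 1/5 · 0.096451 = 0.01929, 1/5 · 0.098765 = 0.019753, 1/5 · 0.0625 = 0.0125, 1/5 · 0.024691 = 0.0049383, 1/5 · 0.003858 = 0.0007716; summing to 0.057253.
Therefore the posterior P(r = 1 | data) = (0.01929) / (0.057253) = 0.33693.

0.3369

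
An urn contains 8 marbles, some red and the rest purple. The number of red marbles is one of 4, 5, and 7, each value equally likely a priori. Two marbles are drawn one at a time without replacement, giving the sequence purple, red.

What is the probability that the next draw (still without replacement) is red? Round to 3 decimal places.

0.658

The likelihood of the observed sequence under each hypothesis: P(data | r = 4) = (4/8)(4/7) = 2/7; P(data | r = 5) = (3/8)(5/7) = 15/56; P(data | r = 7) = (1/8)(7/7) = 1/8.
Multiplying each by its prior: 1/3 · 2/7 = 2/21, 1/3 · 15/56 = 5/56, 1/3 · 1/8 = 1/24; summing to 19/84.
Dividing through by the total gives posterior P(r = 4 | data) = 8/19, P(r = 5 | data) = 15/38, P(r = 7 | data) = 7/38.
The predictive probability is P(red next | data) = (1/2)(8/19) + (2/3)(15/38) + (1)(7/38) = 25/38.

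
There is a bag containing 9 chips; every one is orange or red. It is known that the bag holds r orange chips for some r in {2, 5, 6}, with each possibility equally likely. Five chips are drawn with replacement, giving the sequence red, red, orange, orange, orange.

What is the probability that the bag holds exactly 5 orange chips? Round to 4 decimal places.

The likelihood of the observed sequence under each hypothesis: P(data | r = 2) = (7/9)(7/9)(2/9)(2/9)(2/9) = 0.0066386; P(data | r = 5) = (4/9)(4/9)(5/9)(5/9)(5/9) = 0.03387; P(data | r = 6) = (3/9)(3/9)(6/9)(6/9)(6/9) = 0.032922.
Multiplying each by its prior: 1/3 · 0.0066386 = 0.0022129, 1/3 · 0.03387 = 0.01129, 1/3 · 0.032922 = 0.010974; with total 0.024477.
Hence P(r = 5 | data) = (0.01129) / (0.024477) = 0.46125.

0.4613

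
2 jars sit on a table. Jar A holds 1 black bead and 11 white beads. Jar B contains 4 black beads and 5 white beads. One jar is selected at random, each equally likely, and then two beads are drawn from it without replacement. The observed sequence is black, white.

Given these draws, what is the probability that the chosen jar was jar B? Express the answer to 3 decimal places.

Under each hypothesis, the probability of the observed sequence is: P(data | jar A) = (1/12)(11/11) = 1/12; P(data | jar B) = (4/9)(5/8) = 5/18.
The prior-weighted likelihoods are 1/2 · 1/12 = 1/24, 1/2 · 5/18 = 5/36; summing to 13/72.
So P(jar B | data) = (5/36) / (13/72) = 10/13.

0.769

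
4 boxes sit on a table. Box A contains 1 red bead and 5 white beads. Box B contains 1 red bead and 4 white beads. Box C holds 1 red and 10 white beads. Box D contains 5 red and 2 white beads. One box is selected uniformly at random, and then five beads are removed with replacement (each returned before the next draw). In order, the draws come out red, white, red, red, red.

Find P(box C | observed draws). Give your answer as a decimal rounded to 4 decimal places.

0.0008

Under each hypothesis, the probability of the observed sequence is: P(data | box A) = (1/6)(5/6)(1/6)(1/6)(1/6) = 0.000643; P(data | box B) = (1/5)(4/5)(1/5)(1/5)(1/5) = 0.00128; P(data | box C) = (1/11)(10/11)(1/11)(1/11)(1/11) = 6.2092e-05; P(data | box D) = (5/7)(2/7)(5/7)(5/7)(5/7) = 0.074374.
Multiplying each by its prior: 1/4 · 0.000643 = 0.00016075, 1/4 · 0.00128 = 0.00032, 1/4 · 6.2092e-05 = 1.5523e-05, 1/4 · 0.074374 = 0.018593; these sum to 0.01909.
Hence P(box C | data) = (1.5523e-05) / (0.01909) = 0.00081316.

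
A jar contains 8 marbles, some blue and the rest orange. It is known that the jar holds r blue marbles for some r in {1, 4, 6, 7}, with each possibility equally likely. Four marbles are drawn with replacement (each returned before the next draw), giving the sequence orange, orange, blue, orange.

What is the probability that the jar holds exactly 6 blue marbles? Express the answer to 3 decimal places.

0.073

Compute the likelihood of the observed sequence for each case: P(data | r = 1) = (7/8)(7/8)(1/8)(7/8) = 0.08374; P(data | r = 4) = (4/8)(4/8)(4/8)(4/8) = 0.0625; P(data | r = 6) = (2/8)(2/8)(6/8)(2/8) = 0.011719; P(data | r = 7) = (1/8)(1/8)(7/8)(1/8) = 0.001709.
Multiplying each by its prior: 1/4 · 0.08374 = 0.020935, 1/4 · 0.0625 = 0.015625, 1/4 · 0.011719 = 0.0029297, 1/4 · 0.001709 = 0.00042725; these sum to 0.039917.
So P(r = 6 | data) = (0.0029297) / (0.039917) = 0.073394.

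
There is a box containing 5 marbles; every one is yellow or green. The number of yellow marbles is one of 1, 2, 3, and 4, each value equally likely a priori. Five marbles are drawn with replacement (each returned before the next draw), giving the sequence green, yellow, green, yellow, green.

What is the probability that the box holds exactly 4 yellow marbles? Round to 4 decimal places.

0.0615

For each hypothesis, P(data | H) works out to: P(data | r = 1) = (4/5)(1/5)(4/5)(1/5)(4/5) = 0.02048; P(data | r = 2) = (3/5)(2/5)(3/5)(2/5)(3/5) = 0.03456; P(data | r = 3) = (2/5)(3/5)(2/5)(3/5)(2/5) = 0.02304; P(data | r = 4) = (1/5)(4/5)(1/5)(4/5)(1/5) = 0.00512.
The prior-weighted likelihoods are 1/4 · 0.02048 = 0.00512, 1/4 · 0.03456 = 0.00864, 1/4 · 0.02304 = 0.00576, 1/4 · 0.00512 = 0.00128; summing to 0.0208.
So P(r = 4 | data) = (0.00128) / (0.0208) = 0.061538.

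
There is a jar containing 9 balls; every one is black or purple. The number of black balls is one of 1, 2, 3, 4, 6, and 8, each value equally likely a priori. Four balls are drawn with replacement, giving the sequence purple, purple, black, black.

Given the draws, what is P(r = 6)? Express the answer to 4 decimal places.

The likelihood of the observed sequence under each hypothesis: P(data | r = 1) = (8/9)(8/9)(1/9)(1/9) = 0.0097546; P(data | r = 2) = (7/9)(7/9)(2/9)(2/9) = 0.029873; P(data | r = 3) = (6/9)(6/9)(3/9)(3/9) = 0.049383; P(data | r = 4) = (5/9)(5/9)(4/9)(4/9) = 0.060966; P(data | r = 6) = (3/9)(3/9)(6/9)(6/9) = 0.049383; P(data | r = 8) = (1/9)(1/9)(8/9)(8/9) = 0.0097546.
Multiplying each by its prior: 1/6 · 0.0097546 = 0.0016258, 1/6 · 0.029873 = 0.0049789, 1/6 · 0.049383 = 0.0082305, 1/6 · 0.060966 = 0.010161, 1/6 · 0.049383 = 0.0082305, 1/6 · 0.0097546 = 0.0016258; with total 0.034852.
Hence P(r = 6 | data) = (0.0082305) / (0.034852) = 0.23615.

0.2362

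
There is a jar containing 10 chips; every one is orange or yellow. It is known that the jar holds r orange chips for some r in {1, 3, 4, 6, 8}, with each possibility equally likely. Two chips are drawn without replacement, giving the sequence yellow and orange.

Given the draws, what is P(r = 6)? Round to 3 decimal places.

For each hypothesis, P(data | H) works out to: P(data | r = 1) = (9/10)(1/9) = 1/10; P(data | r = 3) = (7/10)(3/9) = 7/30; P(data | r = 4) = (6/10)(4/9) = 4/15; P(data | r = 6) = (4/10)(6/9) = 4/15; P(data | r = 8) = (2/10)(8/9) = 8/45.
The prior-weighted likelihoods are 1/5 · 1/10 = 1/50, 1/5 · 7/30 = 7/150, 1/5 · 4/15 = 4/75, 1/5 · 4/15 = 4/75, 1/5 · 8/45 = 8/225; with total 47/225.
Hence P(r = 6 | data) = (4/75) / (47/225) = 12/47.

0.255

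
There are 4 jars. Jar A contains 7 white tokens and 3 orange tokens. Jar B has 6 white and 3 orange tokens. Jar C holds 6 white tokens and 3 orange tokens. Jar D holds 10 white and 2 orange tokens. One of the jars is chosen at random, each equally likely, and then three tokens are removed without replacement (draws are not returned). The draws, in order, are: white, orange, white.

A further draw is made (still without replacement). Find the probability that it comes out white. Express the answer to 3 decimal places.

0.724

The likelihood of the observed sequence under each hypothesis: P(data | jar A) = (7/10)(3/9)(6/8) = 0.175; P(data | jar B) = (6/9)(3/8)(5/7) = 0.17857; P(data | jar C) = (6/9)(3/8)(5/7) = 0.17857; P(data | jar D) = (10/12)(2/11)(9/10) = 0.13636.
Multiplying each by its prior: 1/4 · 0.175 = 0.04375, 1/4 · 0.17857 = 0.044643, 1/4 · 0.17857 = 0.044643, 1/4 · 0.13636 = 0.034091; with total 0.16713.
Normalising, the posterior is P(jar A | data) = 0.26178, P(jar B | data) = 0.26712, P(jar C | data) = 0.26712, P(jar D | data) = 0.20398.
The predictive probability is P(white next | data) = (5/7)(0.26178) + (2/3)(0.26712) + (2/3)(0.26712) + (8/9)(0.20398) = 0.72446.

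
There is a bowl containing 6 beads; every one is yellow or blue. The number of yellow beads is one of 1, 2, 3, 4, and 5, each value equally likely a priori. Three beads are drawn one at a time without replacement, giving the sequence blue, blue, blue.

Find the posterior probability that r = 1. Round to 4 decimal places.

0.6667

Under each hypothesis, the probability of the observed sequence is: P(data | r = 1) = (5/6)(4/5)(3/4) = 1/2; P(data | r = 2) = (4/6)(3/5)(2/4) = 1/5; P(data | r = 3) = (3/6)(2/5)(1/4) = 1/20; P(data | r = 4) = (2/6)(1/5)(0/4) = 0; P(data | r = 5) = (1/6)(0/5) = 0.
Multiplying each by its prior: 1/5 · 1/2 = 1/10, 1/5 · 1/5 = 1/25, 1/5 · 1/20 = 1/100, 1/5 · 0 = 0, 1/5 · 0 = 0; with total 3/20.
By Bayes' rule, P(r = 1 | data) = (1/10) / (3/20) = 2/3.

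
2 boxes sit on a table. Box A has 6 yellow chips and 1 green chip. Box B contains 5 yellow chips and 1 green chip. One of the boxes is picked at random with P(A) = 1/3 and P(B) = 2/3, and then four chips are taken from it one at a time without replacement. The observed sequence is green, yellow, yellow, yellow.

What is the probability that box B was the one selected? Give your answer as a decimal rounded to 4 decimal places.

0.7000

For each hypothesis, P(data | H) works out to: P(data | box A) = (1/7)(6/6)(5/5)(4/4) = 1/7; P(data | box B) = (1/6)(5/5)(4/4)(3/3) = 1/6.
Multiplying each by its prior: 1/3 · 1/7 = 1/21, 2/3 · 1/6 = 1/9; summing to 10/63.
Hence P(box B | data) = (1/9) / (10/63) = 7/10.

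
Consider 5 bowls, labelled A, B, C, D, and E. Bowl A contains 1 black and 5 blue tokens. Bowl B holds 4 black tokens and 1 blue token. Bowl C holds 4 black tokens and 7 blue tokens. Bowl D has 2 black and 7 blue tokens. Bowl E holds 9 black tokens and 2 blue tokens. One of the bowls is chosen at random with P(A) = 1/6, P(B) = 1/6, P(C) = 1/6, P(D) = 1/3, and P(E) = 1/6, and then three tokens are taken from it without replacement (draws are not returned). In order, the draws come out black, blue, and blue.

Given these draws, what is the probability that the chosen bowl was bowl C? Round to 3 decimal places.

For each hypothesis, P(data | H) works out to: P(data | bowl A) = (1/6)(5/5)(4/4) = 0.16667; P(data | bowl B) = (4/5)(1/4)(0/3) = 0; P(data | bowl C) = (4/11)(7/10)(6/9) = 0.1697; P(data | bowl D) = (2/9)(7/8)(6/7) = 0.16667; P(data | bowl E) = (9/11)(2/10)(1/9) = 0.018182.
Weighting by the prior gives 1/6 · 0.16667 = 0.027778, 1/6 · 0 = 0, 1/6 · 0.1697 = 0.028283, 1/3 · 0.16667 = 0.055556, 1/6 · 0.018182 = 0.0030303; with total 0.11465.
Therefore the posterior P(bowl C | data) = (0.028283) / (0.11465) = 0.2467.

0.247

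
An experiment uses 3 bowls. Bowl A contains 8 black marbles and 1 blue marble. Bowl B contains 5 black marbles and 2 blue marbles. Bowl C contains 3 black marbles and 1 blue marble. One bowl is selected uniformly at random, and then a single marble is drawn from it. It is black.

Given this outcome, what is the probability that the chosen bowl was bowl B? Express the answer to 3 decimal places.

0.304

For each hypothesis, P(data | H) works out to: P(data | bowl A) = (8/9) = 8/9; P(data | bowl B) = (5/7) = 5/7; P(data | bowl C) = (3/4) = 3/4.
Multiplying each by its prior: 1/3 · 8/9 = 8/27, 1/3 · 5/7 = 5/21, 1/3 · 3/4 = 1/4; with total 593/756.
So P(bowl B | data) = (5/21) / (593/756) = 180/593.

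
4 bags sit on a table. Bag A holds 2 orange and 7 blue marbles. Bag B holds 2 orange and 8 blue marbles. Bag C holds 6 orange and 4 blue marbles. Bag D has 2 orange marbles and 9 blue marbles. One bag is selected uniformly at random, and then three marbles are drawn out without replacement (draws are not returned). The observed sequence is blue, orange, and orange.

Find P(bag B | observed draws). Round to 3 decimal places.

0.095

Under each hypothesis, the probability of the observed sequence is: P(data | bag A) = (7/9)(2/8)(1/7) = 1/36; P(data | bag B) = (8/10)(2/9)(1/8) = 1/45; P(data | bag C) = (4/10)(6/9)(5/8) = 1/6; P(data | bag D) = (9/11)(2/10)(1/9) = 1/55.
Weighting by the prior gives 1/4 · 1/36 = 1/144, 1/4 · 1/45 = 1/180, 1/4 · 1/6 = 1/24, 1/4 · 1/55 = 1/220; summing to 31/528.
So P(bag B | data) = (1/180) / (31/528) = 44/465.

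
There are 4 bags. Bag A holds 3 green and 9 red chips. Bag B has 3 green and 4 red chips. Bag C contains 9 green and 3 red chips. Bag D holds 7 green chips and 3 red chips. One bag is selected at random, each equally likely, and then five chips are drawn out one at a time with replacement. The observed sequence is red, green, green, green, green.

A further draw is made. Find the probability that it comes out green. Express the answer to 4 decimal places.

0.6850

Under each hypothesis, the probability of the observed sequence is: P(data | bag A) = (9/12)(3/12)(3/12)(3/12)(3/12) = 0.0029297; P(data | bag B) = (4/7)(3/7)(3/7)(3/7)(3/7) = 0.019278; P(data | bag C) = (3/12)(9/12)(9/12)(9/12)(9/12) = 0.079102; P(data | bag D) = (3/10)(7/10)(7/10)(7/10)(7/10) = 0.07203.
Weighting by the prior gives 1/4 · 0.0029297 = 0.00073242, 1/4 · 0.019278 = 0.0048194, 1/4 · 0.079102 = 0.019775, 1/4 · 0.07203 = 0.018007; these sum to 0.043335.
Normalising, the posterior is P(bag A | data) = 0.016901, P(bag B | data) = 0.11121, P(bag C | data) = 0.45634, P(bag D | data) = 0.41554.
The predictive probability is P(green next | data) = (1/4)(0.016901) + (3/7)(0.11121) + (3/4)(0.45634) + (7/10)(0.41554) = 0.68502.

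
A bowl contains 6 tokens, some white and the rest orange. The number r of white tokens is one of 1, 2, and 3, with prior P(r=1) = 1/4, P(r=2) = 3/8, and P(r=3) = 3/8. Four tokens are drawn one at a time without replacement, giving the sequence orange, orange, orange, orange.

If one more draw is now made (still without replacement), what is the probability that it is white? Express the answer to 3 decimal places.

0.615

Compute the likelihood of the observed sequence for each case: P(data | r = 1) = (5/6)(4/5)(3/4)(2/3) = 1/3; P(data | r = 2) = (4/6)(3/5)(2/4)(1/3) = 1/15; P(data | r = 3) = (3/6)(2/5)(1/4)(0/3) = 0.
Multiplying each by its prior: 1/4 · 1/3 = 1/12, 3/8 · 1/15 = 1/40, 3/8 · 0 = 0; these sum to 13/120.
Normalising, the posterior is P(r = 1 | data) = 10/13, P(r = 2 | data) = 3/13, P(r = 3 | data) = 0.
The predictive probability is P(white next | data) = (1/2)(10/13) + (1)(3/13) = 8/13.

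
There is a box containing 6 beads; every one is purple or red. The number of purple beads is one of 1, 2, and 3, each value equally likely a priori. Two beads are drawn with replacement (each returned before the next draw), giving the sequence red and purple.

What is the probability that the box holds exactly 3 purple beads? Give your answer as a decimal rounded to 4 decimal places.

0.4091

For each hypothesis, P(data | H) works out to: P(data | r = 1) = (5/6)(1/6) = 5/36; P(data | r = 2) = (4/6)(2/6) = 2/9; P(data | r = 3) = (3/6)(3/6) = 1/4.
The prior-weighted likelihoods are 1/3 · 5/36 = 5/108, 1/3 · 2/9 = 2/27, 1/3 · 1/4 = 1/12; with total 11/54.
So P(r = 3 | data) = (1/12) / (11/54) = 9/22.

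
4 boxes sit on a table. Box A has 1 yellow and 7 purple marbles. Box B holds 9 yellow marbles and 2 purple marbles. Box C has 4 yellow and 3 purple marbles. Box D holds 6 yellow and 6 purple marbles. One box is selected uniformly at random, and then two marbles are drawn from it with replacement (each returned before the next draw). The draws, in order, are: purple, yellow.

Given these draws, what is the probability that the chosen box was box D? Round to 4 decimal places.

The likelihood of the observed sequence under each hypothesis: P(data | box A) = (7/8)(1/8) = 0.10938; P(data | box B) = (2/11)(9/11) = 0.14876; P(data | box C) = (3/7)(4/7) = 0.2449; P(data | box D) = (6/12)(6/12) = 0.25.
Multiplying each by its prior: 1/4 · 0.10938 = 0.027344, 1/4 · 0.14876 = 0.03719, 1/4 · 0.2449 = 0.061224, 1/4 · 0.25 = 0.0625; these sum to 0.18826.
By Bayes' rule, P(box D | data) = (0.0625) / (0.18826) = 0.33199.

0.3320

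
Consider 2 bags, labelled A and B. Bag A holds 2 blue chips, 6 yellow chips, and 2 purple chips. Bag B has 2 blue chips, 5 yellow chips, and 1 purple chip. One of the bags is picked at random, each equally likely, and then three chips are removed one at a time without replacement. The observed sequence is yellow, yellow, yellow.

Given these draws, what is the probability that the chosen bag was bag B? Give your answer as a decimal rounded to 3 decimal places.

0.517

The likelihood of the observed sequence under each hypothesis: P(data | bag A) = (6/10)(5/9)(4/8) = 1/6; P(data | bag B) = (5/8)(4/7)(3/6) = 5/28.
Multiplying each by its prior: 1/2 · 1/6 = 1/12, 1/2 · 5/28 = 5/56; these sum to 29/168.
So P(bag B | data) = (5/56) / (29/168) = 15/29.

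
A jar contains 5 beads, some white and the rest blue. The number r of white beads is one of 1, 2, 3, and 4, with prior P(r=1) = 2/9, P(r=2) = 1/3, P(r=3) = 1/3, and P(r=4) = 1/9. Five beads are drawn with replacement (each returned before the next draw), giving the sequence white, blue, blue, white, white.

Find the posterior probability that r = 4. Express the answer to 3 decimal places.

0.101

For each hypothesis, P(data | H) works out to: P(data | r = 1) = (1/5)(4/5)(4/5)(1/5)(1/5) = 0.00512; P(data | r = 2) = (2/5)(3/5)(3/5)(2/5)(2/5) = 0.02304; P(data | r = 3) = (3/5)(2/5)(2/5)(3/5)(3/5) = 0.03456; P(data | r = 4) = (4/5)(1/5)(1/5)(4/5)(4/5) = 0.02048.
The prior-weighted likelihoods are 2/9 · 0.00512 = 0.0011378, 1/3 · 0.02304 = 0.00768, 1/3 · 0.03456 = 0.01152, 1/9 · 0.02048 = 0.0022756; with total 0.022613.
Therefore the posterior P(r = 4 | data) = (0.0022756) / (0.022613) = 0.10063.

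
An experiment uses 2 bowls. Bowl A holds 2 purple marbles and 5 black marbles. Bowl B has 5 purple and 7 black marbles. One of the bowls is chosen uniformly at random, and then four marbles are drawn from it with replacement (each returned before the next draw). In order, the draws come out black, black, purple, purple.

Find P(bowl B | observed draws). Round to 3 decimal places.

0.587

For each hypothesis, P(data | H) works out to: P(data | bowl A) = (5/7)(5/7)(2/7)(2/7) = 0.041649; P(data | bowl B) = (7/12)(7/12)(5/12)(5/12) = 0.059076.
The prior-weighted likelihoods are 1/2 · 0.041649 = 0.020825, 1/2 · 0.059076 = 0.029538; with total 0.050363.
Therefore the posterior P(bowl B | data) = (0.029538) / (0.050363) = 0.58651.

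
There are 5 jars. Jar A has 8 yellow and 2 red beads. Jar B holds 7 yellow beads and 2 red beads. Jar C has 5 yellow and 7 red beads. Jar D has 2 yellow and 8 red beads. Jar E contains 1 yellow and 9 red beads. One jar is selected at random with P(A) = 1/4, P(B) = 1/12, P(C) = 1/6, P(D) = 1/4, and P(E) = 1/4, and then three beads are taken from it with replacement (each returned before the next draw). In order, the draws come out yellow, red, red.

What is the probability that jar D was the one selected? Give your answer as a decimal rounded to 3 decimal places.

Under each hypothesis, the probability of the observed sequence is: P(data | jar A) = (8/10)(2/10)(2/10) = 0.032; P(data | jar B) = (7/9)(2/9)(2/9) = 0.038409; P(data | jar C) = (5/12)(7/12)(7/12) = 0.14178; P(data | jar D) = (2/10)(8/10)(8/10) = 0.128; P(data | jar E) = (1/10)(9/10)(9/10) = 0.081.
The prior-weighted likelihoods are 1/4 · 0.032 = 0.008, 1/12 · 0.038409 = 0.0032007, 1/6 · 0.14178 = 0.02363, 1/4 · 0.128 = 0.032, 1/4 · 0.081 = 0.02025; summing to 0.087081.
Hence P(jar D | data) = (0.032) / (0.087081) = 0.36747.

0.367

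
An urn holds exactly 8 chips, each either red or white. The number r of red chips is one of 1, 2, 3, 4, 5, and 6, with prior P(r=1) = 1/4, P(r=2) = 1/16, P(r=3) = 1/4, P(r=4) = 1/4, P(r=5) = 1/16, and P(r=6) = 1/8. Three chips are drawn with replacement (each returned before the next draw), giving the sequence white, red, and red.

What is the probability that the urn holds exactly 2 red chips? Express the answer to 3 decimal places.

Compute the likelihood of the observed sequence for each case: P(data | r = 1) = (7/8)(1/8)(1/8) = 0.013672; P(data | r = 2) = (6/8)(2/8)(2/8) = 0.046875; P(data | r = 3) = (5/8)(3/8)(3/8) = 0.087891; P(data | r = 4) = (4/8)(4/8)(4/8) = 0.125; P(data | r = 5) = (3/8)(5/8)(5/8) = 0.14648; P(data | r = 6) = (2/8)(6/8)(6/8) = 0.14062.
The prior-weighted likelihoods are 1/4 · 0.013672 = 0.003418, 1/16 · 0.046875 = 0.0029297, 1/4 · 0.087891 = 0.021973, 1/4 · 0.125 = 0.03125, 1/16 · 0.14648 = 0.0091553, 1/8 · 0.14062 = 0.017578; with total 0.086304.
So P(r = 2 | data) = (0.0029297) / (0.086304) = 0.033946.

0.034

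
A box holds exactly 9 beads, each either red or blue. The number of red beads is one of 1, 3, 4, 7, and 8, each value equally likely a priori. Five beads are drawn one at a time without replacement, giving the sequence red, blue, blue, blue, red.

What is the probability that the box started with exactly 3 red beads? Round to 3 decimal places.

The likelihood of the observed sequence under each hypothesis: P(data | r = 1) = (1/9)(8/8)(7/7)(6/6)(0/5) = 0; P(data | r = 3) = (3/9)(6/8)(5/7)(4/6)(2/5) = 1/21; P(data | r = 4) = (4/9)(5/8)(4/7)(3/6)(3/5) = 1/21; P(data | r = 7) = (7/9)(2/8)(1/7)(0/6) = 0; P(data | r = 8) = (8/9)(1/8)(0/7) = 0.
The prior-weighted likelihoods are 1/5 · 0 = 0, 1/5 · 1/21 = 1/105, 1/5 · 1/21 = 1/105, 1/5 · 0 = 0, 1/5 · 0 = 0; these sum to 2/105.
Therefore the posterior P(r = 3 | data) = (1/105) / (2/105) = 1/2.

0.500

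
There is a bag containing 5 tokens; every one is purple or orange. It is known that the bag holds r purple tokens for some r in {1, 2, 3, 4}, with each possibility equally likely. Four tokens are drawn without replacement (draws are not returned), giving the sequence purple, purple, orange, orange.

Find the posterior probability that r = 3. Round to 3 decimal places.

0.500

Compute the likelihood of the observed sequence for each case: P(data | r = 1) = (1/5)(0/4) = 0; P(data | r = 2) = (2/5)(1/4)(3/3)(2/2) = 1/10; P(data | r = 3) = (3/5)(2/4)(2/3)(1/2) = 1/10; P(data | r = 4) = (4/5)(3/4)(1/3)(0/2) = 0.
Weighting by the prior gives 1/4 · 0 = 0, 1/4 · 1/10 = 1/40, 1/4 · 1/10 = 1/40, 1/4 · 0 = 0; these sum to 1/20.
By Bayes' rule, P(r = 3 | data) = (1/40) / (1/20) = 1/2.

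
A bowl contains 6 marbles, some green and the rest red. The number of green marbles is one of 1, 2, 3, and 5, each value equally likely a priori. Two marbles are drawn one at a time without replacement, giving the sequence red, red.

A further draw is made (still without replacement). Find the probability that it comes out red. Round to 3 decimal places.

Compute the likelihood of the observed sequence for each case: P(data | r = 1) = (5/6)(4/5) = 2/3; P(data | r = 2) = (4/6)(3/5) = 2/5; P(data | r = 3) = (3/6)(2/5) = 1/5; P(data | r = 5) = (1/6)(0/5) = 0.
Weighting by the prior gives 1/4 · 2/3 = 1/6, 1/4 · 2/5 = 1/10, 1/4 · 1/5 = 1/20, 1/4 · 0 = 0; these sum to 19/60.
The posterior is then P(r = 1 | data) = 10/19, P(r = 2 | data) = 6/19, P(r = 3 | data) = 3/19, P(r = 5 | data) = 0.
The predictive probability is P(red next | data) = (3/4)(10/19) + (1/2)(6/19) + (1/4)(3/19) = 45/76.

0.592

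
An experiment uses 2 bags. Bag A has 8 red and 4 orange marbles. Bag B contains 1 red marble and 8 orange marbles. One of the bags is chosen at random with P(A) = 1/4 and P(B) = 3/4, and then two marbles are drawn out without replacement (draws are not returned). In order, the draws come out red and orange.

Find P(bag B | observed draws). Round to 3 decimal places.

0.579

Compute the likelihood of the observed sequence for each case: P(data | bag A) = (8/12)(4/11) = 8/33; P(data | bag B) = (1/9)(8/8) = 1/9.
Multiplying each by its prior: 1/4 · 8/33 = 2/33, 3/4 · 1/9 = 1/12; summing to 19/132.
Therefore the posterior P(bag B | data) = (1/12) / (19/132) = 11/19.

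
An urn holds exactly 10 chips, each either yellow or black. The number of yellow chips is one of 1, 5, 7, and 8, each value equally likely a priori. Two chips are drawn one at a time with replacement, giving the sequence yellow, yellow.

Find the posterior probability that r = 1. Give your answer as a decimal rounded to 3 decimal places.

The likelihood of the observed sequence under each hypothesis: P(data | r = 1) = (1/10)(1/10) = 1/100; P(data | r = 5) = (5/10)(5/10) = 1/4; P(data | r = 7) = (7/10)(7/10) = 49/100; P(data | r = 8) = (8/10)(8/10) = 16/25.
Multiplying each by its prior: 1/4 · 1/100 = 1/400, 1/4 · 1/4 = 1/16, 1/4 · 49/100 = 49/400, 1/4 · 16/25 = 4/25; these sum to 139/400.
Hence P(r = 1 | data) = (1/400) / (139/400) = 1/139.

0.007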